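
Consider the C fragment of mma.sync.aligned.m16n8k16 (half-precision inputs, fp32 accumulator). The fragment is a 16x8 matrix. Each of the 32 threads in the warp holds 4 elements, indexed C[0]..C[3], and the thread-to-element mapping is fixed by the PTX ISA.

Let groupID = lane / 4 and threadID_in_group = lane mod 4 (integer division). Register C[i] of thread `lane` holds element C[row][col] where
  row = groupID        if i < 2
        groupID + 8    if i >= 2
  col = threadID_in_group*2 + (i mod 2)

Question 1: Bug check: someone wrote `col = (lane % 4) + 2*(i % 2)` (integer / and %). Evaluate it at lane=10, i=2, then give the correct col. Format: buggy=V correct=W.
`(lane % 4) + 2*(i % 2)`[10,2]→2
lane 10→10/4=2, 10 mod 4=2
i=2  r:2+8→10  c:2·2+0→4
col: 2 vs 4

buggy=2 correct=4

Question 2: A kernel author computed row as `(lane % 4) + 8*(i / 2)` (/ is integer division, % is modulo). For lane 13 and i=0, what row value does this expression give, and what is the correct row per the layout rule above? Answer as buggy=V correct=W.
buggy=1 correct=3

`(lane % 4) + 8*(i / 2)`[13,0]=>1
13: grp=3,tig=1
[0] (3+0,1*2+0) = (3,2)
row: 1 vs 3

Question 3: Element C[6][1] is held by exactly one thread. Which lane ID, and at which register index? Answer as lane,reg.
24,1

r=6→G=6,rhi=0  c=1→T=0,p=1
L=6*4+0=24  i=0*2+1=1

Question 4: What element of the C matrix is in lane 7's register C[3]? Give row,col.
9,7

L=7=>grp=7>>2=1, tig=7&3=3
[3]=>row 1+8=9  col 3·2+1=7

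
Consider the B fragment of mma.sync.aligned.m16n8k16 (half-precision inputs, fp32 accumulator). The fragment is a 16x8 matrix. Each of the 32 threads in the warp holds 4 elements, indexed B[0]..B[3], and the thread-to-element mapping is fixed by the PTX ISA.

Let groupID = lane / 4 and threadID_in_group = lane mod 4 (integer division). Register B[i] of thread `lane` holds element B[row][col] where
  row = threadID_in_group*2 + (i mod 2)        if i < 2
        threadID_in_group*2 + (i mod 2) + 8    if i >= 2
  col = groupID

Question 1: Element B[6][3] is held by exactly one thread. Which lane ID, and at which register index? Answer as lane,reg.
c=3→G=3  r=6→rhi=0,T=3,p=0
L=3*4+3=15  i=0*2+0=0

15,0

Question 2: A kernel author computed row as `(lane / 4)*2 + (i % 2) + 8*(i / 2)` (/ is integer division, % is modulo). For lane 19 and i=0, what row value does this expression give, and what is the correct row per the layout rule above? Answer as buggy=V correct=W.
`(lane / 4)*2 + (i % 2) + 8*(i / 2)`[19,0]⇒8
L=19⇒gr=19>>2=4, th=19&3=3
[0]⇒row 3·2+0+0=6  col gr=4
row: 8 vs 6

buggy=8 correct=6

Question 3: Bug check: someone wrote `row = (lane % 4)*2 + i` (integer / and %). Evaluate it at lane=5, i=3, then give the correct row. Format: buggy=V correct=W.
buggy=5 correct=11

`(lane % 4)*2 + i`[5,3]->5
L=5->gid=5>>2=1, tid=5&3=1
[3]->row 1·2+1+8=11  col gid=1
row: 5 vs 11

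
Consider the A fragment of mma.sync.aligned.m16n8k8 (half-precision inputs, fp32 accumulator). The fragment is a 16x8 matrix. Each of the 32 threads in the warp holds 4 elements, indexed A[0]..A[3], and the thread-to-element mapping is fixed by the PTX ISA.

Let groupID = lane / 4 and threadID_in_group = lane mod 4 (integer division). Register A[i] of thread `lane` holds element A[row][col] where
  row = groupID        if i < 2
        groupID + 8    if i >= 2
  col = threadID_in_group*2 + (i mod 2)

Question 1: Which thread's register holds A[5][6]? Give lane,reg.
23,0

r: 5->gid=5,r8=0  c: 6->tid=3,i&1=0
L=5*4+3=23  i=0*2+0=0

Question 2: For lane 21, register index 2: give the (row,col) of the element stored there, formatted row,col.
13,2

lane 21->21/4=5, 21 mod 4=1
i=2  r:5+8->13  c:2·1+0->2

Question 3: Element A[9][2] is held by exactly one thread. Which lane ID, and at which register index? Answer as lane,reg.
5,2

r=9→G=1,rhi=1  c=2→T=1,p=0
L=1*4+1=5  i=1*2+0=2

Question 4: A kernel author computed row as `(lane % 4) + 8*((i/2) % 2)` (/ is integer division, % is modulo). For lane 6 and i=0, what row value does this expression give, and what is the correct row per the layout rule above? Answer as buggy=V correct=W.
buggy=2 correct=1

`(lane % 4) + 8*((i/2) % 2)`[6,0]=>2
lane 6: grp=1 (6/4), tig=2 (6%4)
i=0: r=1+0=1, c=2*2+0=4
row: 2 vs 1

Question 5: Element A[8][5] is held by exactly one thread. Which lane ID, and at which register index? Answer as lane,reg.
r=8→G=0,rhi=1  c=5→T=2,p=1
L=0*4+2=2  i=1*2+1=3

2,3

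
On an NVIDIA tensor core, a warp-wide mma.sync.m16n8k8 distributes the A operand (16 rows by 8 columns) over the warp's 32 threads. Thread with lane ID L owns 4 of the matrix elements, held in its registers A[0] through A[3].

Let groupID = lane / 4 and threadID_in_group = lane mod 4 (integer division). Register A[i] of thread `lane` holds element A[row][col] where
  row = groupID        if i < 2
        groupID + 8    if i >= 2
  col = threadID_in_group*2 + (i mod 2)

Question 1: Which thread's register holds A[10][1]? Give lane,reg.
r=10→G=2,rhi=1  c=1→T=0,p=1
L=2*4+0=8  i=1*2+1=3

8,3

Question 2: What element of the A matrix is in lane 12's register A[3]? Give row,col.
11,1

12: grp=3,tig=0
[3] (3+8,0*2+1) = (11,1)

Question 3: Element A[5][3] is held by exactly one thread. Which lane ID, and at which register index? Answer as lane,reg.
r=5->g=5,rb=0  c=3->t=1,b0=1
L=5*4+1=21  i=0*2+1=1

21,1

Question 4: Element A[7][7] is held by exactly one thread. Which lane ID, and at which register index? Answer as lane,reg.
31,1

r=7⇒gr=7,Rb=0  c=7⇒th=3,odd=1
L=7*4+3=31  i=0*2+1=1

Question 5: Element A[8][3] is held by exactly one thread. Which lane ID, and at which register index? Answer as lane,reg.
r=8->g=0,rb=1  c=3->t=1,b0=1
L=0*4+1=1  i=1*2+1=3

1,3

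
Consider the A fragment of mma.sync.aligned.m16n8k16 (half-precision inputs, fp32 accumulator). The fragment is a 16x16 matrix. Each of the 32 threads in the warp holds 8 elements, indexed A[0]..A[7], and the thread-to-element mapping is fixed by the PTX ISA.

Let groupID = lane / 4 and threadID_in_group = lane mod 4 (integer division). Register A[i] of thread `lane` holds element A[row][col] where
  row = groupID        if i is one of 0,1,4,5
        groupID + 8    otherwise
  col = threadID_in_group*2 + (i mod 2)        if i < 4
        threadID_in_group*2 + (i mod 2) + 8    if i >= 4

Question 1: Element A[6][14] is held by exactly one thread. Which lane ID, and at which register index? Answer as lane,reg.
r=6->g=6,rb=0  c=14->cb=1,t=3,b0=0
L=6*4+3=27  i=1*4+0*2+0=4

27,4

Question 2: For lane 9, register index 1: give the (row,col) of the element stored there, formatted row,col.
lane 9: g=2 (9/4), t=1 (9%4)
i=1: r=2+0=2, c=1*2+1+0=3

2,3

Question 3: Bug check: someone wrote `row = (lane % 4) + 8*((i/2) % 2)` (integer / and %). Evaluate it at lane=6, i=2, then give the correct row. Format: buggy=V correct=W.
`(lane % 4) + 8*((i/2) % 2)`[6,2]→10
6: G=1,T=2
[2] (1+8,2*2+0+0) = (9,4)
row: 10 vs 9

buggy=10 correct=9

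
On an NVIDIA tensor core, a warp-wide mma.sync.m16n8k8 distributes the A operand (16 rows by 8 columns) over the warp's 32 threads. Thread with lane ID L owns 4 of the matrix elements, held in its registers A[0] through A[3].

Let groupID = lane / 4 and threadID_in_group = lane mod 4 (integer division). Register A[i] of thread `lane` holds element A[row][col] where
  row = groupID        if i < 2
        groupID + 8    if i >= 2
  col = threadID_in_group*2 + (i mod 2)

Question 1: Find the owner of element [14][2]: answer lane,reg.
r=14⇒gr=6,Rb=1  c=2⇒th=1,odd=0
L=6*4+1=25  i=1*2+0=2

25,2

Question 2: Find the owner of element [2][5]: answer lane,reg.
10,1

r=2->g=2,rb=0  c=5->t=2,b0=1
L=2*4+2=10  i=0*2+1=1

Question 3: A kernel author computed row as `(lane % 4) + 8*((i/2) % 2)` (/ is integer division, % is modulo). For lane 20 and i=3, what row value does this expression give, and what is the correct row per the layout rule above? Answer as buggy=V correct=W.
`(lane % 4) + 8*((i/2) % 2)`[20,3]->8
L=20->gid=20>>2=5, tid=20&3=0
[3]->row 5+8=13  col 0·2+1=1
row: 8 vs 13

buggy=8 correct=13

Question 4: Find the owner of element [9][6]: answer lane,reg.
7,2

r: 9->gid=1,r8=1  c: 6->tid=3,i&1=0
L=1*4+3=7  i=1*2+0=2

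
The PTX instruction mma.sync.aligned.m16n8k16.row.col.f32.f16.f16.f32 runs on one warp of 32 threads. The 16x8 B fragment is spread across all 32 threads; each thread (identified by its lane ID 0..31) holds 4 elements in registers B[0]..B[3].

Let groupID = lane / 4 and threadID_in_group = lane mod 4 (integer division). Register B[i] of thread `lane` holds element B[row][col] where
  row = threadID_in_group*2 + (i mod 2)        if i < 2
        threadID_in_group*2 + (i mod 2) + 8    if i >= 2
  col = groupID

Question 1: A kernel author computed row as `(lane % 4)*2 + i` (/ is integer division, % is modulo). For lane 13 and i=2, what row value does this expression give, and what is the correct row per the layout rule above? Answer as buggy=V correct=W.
`(lane % 4)*2 + i`[13,2]→4
13: G=3,T=1
[2] (1*2+0+8,3) = (10,3)
row: 4 vs 10

buggy=4 correct=10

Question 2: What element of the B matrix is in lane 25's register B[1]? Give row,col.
3,6

lane 25: gid=6 (25/4), tid=1 (25%4)
i=1: r=1*2+1+0=3, c=gid=6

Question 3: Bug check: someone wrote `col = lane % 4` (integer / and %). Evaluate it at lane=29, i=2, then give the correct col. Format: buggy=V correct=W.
`lane % 4`[29,2]⇒1
lane 29⇒29/4=7, 29 mod 4=1
i=2  r:2·1+0+8⇒10  c:7
col: 1 vs 7

buggy=1 correct=7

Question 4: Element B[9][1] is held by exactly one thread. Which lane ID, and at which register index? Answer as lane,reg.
c=1→G=1  r=9→rhi=1,T=0,p=1
L=1*4+0=4  i=1*2+1=3

4,3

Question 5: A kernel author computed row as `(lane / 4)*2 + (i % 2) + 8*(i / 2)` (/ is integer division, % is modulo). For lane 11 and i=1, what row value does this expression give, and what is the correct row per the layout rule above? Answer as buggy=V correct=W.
`(lane / 4)*2 + (i % 2) + 8*(i / 2)`[11,1]⇒5
11: gr=2,th=3
[1] (3*2+1+0,2) = (7,2)
row: 5 vs 7

buggy=5 correct=7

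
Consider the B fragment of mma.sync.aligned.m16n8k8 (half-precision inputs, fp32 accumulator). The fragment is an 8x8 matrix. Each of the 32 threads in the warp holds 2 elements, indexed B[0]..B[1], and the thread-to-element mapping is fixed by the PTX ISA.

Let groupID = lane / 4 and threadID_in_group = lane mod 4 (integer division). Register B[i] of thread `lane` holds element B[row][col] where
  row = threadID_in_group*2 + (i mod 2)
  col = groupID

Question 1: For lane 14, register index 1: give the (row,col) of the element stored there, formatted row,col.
5,3

L=14=>grp=14>>2=3, tig=14&3=2
[1]=>row 2·2+1=5  col grp=3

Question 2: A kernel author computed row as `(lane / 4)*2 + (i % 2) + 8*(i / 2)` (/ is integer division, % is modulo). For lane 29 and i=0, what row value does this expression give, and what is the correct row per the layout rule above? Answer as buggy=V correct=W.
buggy=14 correct=2

`(lane / 4)*2 + (i % 2) + 8*(i / 2)`[29,0]->14
29: gid=7,tid=1
[0] (1*2+0,7) = (2,7)
row: 14 vs 2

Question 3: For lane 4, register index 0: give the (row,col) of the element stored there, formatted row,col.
lane 4→4/4=1, 4 mod 4=0
i=0  r:2·0+0→0  c:1

0,1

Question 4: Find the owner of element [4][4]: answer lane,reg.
18,0

c:4=>grp=4  r:4=>tig=2,lo=0
L=4*4+2=18  i=0=0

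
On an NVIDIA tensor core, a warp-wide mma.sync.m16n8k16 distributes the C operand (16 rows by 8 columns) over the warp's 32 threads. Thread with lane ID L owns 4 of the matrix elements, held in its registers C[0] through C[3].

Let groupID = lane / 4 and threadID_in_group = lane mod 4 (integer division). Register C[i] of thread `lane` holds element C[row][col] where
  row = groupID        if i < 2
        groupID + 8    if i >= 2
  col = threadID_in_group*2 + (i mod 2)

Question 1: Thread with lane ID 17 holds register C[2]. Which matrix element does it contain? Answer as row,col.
12,2

17: gr=4,th=1
[2] (4+8,1*2+0) = (12,2)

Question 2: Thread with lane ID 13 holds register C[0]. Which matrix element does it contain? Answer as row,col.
3,2

lane 13: G=3 (13/4), T=1 (13%4)
i=0: r=3+0=3, c=1*2+0=2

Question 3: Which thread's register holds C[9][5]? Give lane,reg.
r:9=>grp=1,rB=1  c:5=>tig=2,lo=1
L=1*4+2=6  i=1*2+1=3

6,3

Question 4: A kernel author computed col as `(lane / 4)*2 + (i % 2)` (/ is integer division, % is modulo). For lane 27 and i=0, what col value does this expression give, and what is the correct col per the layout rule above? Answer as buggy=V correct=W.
`(lane / 4)*2 + (i % 2)`[27,0]->12
lane 27: g=6 (27/4), t=3 (27%4)
i=0: r=6+0=6, c=3*2+0=6
col: 12 vs 6

buggy=12 correct=6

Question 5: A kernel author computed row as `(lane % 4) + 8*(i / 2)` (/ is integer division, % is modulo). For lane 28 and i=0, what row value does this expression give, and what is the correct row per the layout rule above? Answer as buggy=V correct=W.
buggy=0 correct=7

`(lane % 4) + 8*(i / 2)`[28,0]->0
L=28->gid=28>>2=7, tid=28&3=0
[0]->row 7+0=7  col 0·2+0=0
row: 0 vs 7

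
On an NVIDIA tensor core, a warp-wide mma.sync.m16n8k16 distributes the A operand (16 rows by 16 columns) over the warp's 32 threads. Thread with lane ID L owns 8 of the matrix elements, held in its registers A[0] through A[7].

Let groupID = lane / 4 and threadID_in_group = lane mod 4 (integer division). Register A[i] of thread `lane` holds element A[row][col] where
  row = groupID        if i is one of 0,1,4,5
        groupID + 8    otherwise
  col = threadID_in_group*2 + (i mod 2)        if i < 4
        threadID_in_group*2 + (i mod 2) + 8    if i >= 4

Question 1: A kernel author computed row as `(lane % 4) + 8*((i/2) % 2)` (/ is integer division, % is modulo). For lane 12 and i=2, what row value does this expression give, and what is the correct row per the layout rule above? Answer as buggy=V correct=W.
buggy=8 correct=11

`(lane % 4) + 8*((i/2) % 2)`[12,2]->8
lane 12->12/4=3, 12 mod 4=0
i=2  r:3+8->11  c:2·0+0+0->0
row: 8 vs 11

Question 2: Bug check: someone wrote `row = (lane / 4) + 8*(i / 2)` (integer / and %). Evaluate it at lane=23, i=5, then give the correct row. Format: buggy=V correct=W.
`(lane / 4) + 8*(i / 2)`[23,5]⇒21
lane 23⇒23/4=5, 23 mod 4=3
i=5  r:5+0⇒5  c:2·3+1+8⇒15
row: 21 vs 5

buggy=21 correct=5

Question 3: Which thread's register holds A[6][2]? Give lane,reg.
25,0

r=6⇒gr=6,Rb=0  c=2⇒Cb=0,th=1,odd=0
L=6*4+1=25  i=0*4+0*2+0=0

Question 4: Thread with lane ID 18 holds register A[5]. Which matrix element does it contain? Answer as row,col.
18: g=4,t=2
[5] (4+0,2*2+1+8) = (4,13)

4,13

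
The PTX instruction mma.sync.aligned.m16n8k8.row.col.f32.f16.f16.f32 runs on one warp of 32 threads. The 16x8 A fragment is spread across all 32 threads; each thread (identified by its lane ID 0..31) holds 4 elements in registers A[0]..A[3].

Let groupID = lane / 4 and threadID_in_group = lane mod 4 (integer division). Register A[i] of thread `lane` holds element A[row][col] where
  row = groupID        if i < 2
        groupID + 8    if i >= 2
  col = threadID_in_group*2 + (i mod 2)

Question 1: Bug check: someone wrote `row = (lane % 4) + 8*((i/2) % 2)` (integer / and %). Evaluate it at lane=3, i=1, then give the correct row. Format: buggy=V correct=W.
buggy=3 correct=0

`(lane % 4) + 8*((i/2) % 2)`[3,1]→3
lane 3: G=0 (3/4), T=3 (3%4)
i=1: r=0+0=0, c=3*2+1=7
row: 3 vs 0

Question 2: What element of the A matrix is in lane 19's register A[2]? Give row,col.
12,6

lane 19: gr=4 (19/4), th=3 (19%4)
i=2: r=4+8=12, c=3*2+0=6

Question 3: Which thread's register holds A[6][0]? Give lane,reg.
r=6->g=6,rb=0  c=0->t=0,b0=0
L=6*4+0=24  i=0*2+0=0

24,0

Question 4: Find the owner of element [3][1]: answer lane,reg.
12,1

r: 3->gid=3,r8=0  c: 1->tid=0,i&1=1
L=3*4+0=12  i=0*2+1=1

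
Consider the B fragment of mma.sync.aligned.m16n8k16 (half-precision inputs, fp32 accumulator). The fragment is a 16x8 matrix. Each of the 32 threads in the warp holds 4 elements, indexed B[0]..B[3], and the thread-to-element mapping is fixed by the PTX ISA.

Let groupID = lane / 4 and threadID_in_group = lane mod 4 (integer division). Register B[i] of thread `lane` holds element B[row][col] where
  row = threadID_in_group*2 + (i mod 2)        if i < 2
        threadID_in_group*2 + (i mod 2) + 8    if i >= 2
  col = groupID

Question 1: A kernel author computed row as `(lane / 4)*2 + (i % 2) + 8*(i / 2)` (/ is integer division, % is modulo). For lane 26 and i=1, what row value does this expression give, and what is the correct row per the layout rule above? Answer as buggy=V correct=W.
buggy=13 correct=5

`(lane / 4)*2 + (i % 2) + 8*(i / 2)`[26,1]->13
lane 26->26/4=6, 26 mod 4=2
i=1  r:2·2+1+0->5  c:6
row: 13 vs 5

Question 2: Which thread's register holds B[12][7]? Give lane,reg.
30,2

c:7=>grp=7  r:12=>rB=1,tig=2,lo=0
L=7*4+2=30  i=1*2+0=2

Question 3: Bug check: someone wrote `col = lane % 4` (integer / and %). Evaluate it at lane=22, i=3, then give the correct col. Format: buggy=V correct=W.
buggy=2 correct=5

`lane % 4`[22,3]⇒2
L=22⇒gr=22>>2=5, th=22&3=2
[3]⇒row 2·2+1+8=13  col gr=5
col: 2 vs 5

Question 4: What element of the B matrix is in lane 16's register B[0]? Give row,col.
0,4

lane 16->16/4=4, 16 mod 4=0
i=0  r:2·0+0+0->0  c:4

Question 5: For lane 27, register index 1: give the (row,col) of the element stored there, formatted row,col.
7,6

27: gr=6,th=3
[1] (3*2+1+0,6) = (7,6)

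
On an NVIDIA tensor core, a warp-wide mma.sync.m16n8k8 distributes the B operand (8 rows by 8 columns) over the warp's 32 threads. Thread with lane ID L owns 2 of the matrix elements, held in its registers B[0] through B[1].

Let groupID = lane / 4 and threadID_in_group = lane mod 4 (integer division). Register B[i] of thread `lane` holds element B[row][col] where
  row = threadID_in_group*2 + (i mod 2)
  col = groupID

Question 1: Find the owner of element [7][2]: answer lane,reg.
11,1

c: 2->gid=2  r: 7->tid=3,i&1=1
L=2*4+3=11  i=1=1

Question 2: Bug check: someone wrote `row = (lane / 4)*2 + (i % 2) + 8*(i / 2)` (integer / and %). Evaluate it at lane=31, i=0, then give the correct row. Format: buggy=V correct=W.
buggy=14 correct=6

`(lane / 4)*2 + (i % 2) + 8*(i / 2)`[31,0]=>14
lane 31: grp=7 (31/4), tig=3 (31%4)
i=0: r=3*2+0=6, c=grp=7
row: 14 vs 6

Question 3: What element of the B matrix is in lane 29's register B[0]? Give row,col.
2,7

29: grp=7,tig=1
[0] (1*2+0,7) = (2,7)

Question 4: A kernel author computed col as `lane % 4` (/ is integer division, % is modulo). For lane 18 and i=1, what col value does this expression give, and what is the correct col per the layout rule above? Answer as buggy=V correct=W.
buggy=2 correct=4

`lane % 4`[18,1]->2
L=18->gid=18>>2=4, tid=18&3=2
[1]->row 2·2+1=5  col gid=4
col: 2 vs 4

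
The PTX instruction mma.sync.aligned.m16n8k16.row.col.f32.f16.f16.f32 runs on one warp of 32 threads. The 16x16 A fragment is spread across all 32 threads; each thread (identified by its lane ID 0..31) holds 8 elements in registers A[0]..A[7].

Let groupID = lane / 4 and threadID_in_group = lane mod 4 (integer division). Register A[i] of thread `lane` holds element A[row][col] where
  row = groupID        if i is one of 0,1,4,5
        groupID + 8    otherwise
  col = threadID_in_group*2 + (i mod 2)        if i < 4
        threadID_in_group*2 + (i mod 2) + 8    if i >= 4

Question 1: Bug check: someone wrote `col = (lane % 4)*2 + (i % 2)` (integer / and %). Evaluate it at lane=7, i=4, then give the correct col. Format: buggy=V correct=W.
buggy=6 correct=14

`(lane % 4)*2 + (i % 2)`[7,4]->6
lane 7->7/4=1, 7 mod 4=3
i=4  r:1+0->1  c:2·3+0+8->14
col: 6 vs 14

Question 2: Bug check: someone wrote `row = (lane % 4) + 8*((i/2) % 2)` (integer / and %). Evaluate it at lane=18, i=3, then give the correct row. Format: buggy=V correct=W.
buggy=10 correct=12

`(lane % 4) + 8*((i/2) % 2)`[18,3]=>10
lane 18: grp=4 (18/4), tig=2 (18%4)
i=3: r=4+8=12, c=2*2+1+0=5
row: 10 vs 12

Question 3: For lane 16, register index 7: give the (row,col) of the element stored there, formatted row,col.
12,9

L=16⇒gr=16>>2=4, th=16&3=0
[7]⇒row 4+8=12  col 0·2+1+8=9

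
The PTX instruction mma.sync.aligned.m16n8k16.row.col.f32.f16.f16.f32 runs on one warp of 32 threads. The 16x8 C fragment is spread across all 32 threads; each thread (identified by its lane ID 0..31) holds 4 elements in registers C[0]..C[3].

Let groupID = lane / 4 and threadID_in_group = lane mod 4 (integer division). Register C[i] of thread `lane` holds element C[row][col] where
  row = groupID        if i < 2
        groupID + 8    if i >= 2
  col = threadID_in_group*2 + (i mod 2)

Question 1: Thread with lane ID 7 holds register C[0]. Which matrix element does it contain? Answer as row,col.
1,6

L=7⇒gr=7>>2=1, th=7&3=3
[0]⇒row 1+0=1  col 3·2+0=6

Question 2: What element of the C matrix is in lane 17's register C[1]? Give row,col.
lane 17→17/4=4, 17 mod 4=1
i=1  r:4+0→4  c:2·1+1→3

4,3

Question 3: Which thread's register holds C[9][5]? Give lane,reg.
r: 9->gid=1,r8=1  c: 5->tid=2,i&1=1
L=1*4+2=6  i=1*2+1=3

6,3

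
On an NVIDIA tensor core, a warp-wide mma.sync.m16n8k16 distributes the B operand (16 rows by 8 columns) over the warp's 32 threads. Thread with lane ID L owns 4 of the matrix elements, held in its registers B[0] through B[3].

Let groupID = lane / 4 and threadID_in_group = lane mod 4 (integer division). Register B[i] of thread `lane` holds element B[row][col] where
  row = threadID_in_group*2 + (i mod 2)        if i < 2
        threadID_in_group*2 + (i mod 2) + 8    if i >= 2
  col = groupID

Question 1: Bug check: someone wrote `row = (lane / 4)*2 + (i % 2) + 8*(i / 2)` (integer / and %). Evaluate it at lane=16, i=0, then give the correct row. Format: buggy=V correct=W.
`(lane / 4)*2 + (i % 2) + 8*(i / 2)`[16,0]→8
16: G=4,T=0
[0] (0*2+0+0,4) = (0,4)
row: 8 vs 0

buggy=8 correct=0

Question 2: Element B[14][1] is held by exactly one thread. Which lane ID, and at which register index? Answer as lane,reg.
7,2

c: 1->gid=1  r: 14->r8=1,tid=3,i&1=0
L=1*4+3=7  i=1*2+0=2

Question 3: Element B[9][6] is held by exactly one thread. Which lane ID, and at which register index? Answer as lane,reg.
c=6->g=6  r=9->rb=1,t=0,b0=1
L=6*4+0=24  i=1*2+1=3

24,3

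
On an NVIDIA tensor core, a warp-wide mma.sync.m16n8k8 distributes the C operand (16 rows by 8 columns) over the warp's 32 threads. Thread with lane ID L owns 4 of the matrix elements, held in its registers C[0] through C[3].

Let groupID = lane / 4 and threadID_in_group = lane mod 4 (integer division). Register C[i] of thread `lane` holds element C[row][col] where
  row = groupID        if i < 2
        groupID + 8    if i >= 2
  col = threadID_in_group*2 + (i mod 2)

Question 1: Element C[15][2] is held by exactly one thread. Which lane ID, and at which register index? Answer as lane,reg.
r: 15->gid=7,r8=1  c: 2->tid=1,i&1=0
L=7*4+1=29  i=1*2+0=2

29,2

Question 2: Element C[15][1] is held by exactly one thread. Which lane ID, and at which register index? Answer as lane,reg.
28,3

r=15->g=7,rb=1  c=1->t=0,b0=1
L=7*4+0=28  i=1*2+1=3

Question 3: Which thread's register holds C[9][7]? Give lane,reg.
r:9=>grp=1,rB=1  c:7=>tig=3,lo=1
L=1*4+3=7  i=1*2+1=3

7,3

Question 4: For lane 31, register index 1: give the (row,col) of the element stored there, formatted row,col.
lane 31=>31/4=7, 31 mod 4=3
i=1  r:7+0=>7  c:2·3+1=>7

7,7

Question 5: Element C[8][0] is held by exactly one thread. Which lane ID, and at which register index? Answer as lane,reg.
0,2

r: 8->gid=0,r8=1  c: 0->tid=0,i&1=0
L=0*4+0=0  i=1*2+0=2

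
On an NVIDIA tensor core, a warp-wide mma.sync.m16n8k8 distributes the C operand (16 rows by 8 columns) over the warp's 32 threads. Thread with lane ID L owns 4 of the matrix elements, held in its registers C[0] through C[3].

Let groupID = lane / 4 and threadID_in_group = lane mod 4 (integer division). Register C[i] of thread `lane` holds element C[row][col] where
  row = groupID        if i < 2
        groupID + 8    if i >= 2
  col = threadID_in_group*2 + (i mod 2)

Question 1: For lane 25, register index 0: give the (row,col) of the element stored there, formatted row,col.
6,2

lane 25: G=6 (25/4), T=1 (25%4)
i=0: r=6+0=6, c=1*2+0=2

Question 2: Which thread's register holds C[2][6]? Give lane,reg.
r=2→G=2,rhi=0  c=6→T=3,p=0
L=2*4+3=11  i=0*2+0=0

11,0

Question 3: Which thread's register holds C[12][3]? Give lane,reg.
r=12→G=4,rhi=1  c=3→T=1,p=1
L=4*4+1=17  i=1*2+1=3

17,3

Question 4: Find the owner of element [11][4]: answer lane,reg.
14,2

r=11->g=3,rb=1  c=4->t=2,b0=0
L=3*4+2=14  i=1*2+0=2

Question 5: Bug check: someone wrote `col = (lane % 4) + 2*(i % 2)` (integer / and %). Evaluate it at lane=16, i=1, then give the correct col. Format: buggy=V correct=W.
`(lane % 4) + 2*(i % 2)`[16,1]⇒2
lane 16: gr=4 (16/4), th=0 (16%4)
i=1: r=4+0=4, c=0*2+1=1
col: 2 vs 1

buggy=2 correct=1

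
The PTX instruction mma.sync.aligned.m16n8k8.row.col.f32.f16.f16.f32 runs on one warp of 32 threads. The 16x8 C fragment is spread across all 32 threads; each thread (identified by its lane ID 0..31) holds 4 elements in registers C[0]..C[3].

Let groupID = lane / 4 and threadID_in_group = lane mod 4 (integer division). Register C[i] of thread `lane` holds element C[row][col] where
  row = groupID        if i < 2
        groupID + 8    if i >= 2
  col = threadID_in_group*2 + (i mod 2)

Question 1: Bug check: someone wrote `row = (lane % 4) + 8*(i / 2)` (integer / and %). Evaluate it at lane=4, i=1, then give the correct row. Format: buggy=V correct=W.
`(lane % 4) + 8*(i / 2)`[4,1]=>0
lane 4: grp=1 (4/4), tig=0 (4%4)
i=1: r=1+0=1, c=0*2+1=1
row: 0 vs 1

buggy=0 correct=1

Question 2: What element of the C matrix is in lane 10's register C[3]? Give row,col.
lane 10: grp=2 (10/4), tig=2 (10%4)
i=3: r=2+8=10, c=2*2+1=5

10,5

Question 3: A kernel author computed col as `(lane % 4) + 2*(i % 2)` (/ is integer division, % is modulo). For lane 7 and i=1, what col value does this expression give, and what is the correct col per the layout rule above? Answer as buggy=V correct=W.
buggy=5 correct=7

`(lane % 4) + 2*(i % 2)`[7,1]->5
7: g=1,t=3
[1] (1+0,3*2+1) = (1,7)
col: 5 vs 7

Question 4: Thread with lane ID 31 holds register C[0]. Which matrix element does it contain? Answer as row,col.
31: gid=7,tid=3
[0] (7+0,3*2+0) = (7,6)

7,6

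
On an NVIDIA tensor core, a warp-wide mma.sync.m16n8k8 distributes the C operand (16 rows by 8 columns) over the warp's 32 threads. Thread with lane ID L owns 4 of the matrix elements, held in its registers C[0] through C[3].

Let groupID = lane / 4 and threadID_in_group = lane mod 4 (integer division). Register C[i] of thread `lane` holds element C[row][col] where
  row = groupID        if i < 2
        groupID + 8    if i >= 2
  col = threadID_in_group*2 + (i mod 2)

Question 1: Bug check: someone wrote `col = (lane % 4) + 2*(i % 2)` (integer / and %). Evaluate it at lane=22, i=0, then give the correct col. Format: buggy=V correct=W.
`(lane % 4) + 2*(i % 2)`[22,0]⇒2
lane 22⇒22/4=5, 22 mod 4=2
i=0  r:5+0⇒5  c:2·2+0⇒4
col: 2 vs 4

buggy=2 correct=4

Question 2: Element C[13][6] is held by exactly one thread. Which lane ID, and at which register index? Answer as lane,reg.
r=13→G=5,rhi=1  c=6→T=3,p=0
L=5*4+3=23  i=1*2+0=2

23,2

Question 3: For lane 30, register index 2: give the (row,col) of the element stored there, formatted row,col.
lane 30->30/4=7, 30 mod 4=2
i=2  r:7+8->15  c:2·2+0->4

15,4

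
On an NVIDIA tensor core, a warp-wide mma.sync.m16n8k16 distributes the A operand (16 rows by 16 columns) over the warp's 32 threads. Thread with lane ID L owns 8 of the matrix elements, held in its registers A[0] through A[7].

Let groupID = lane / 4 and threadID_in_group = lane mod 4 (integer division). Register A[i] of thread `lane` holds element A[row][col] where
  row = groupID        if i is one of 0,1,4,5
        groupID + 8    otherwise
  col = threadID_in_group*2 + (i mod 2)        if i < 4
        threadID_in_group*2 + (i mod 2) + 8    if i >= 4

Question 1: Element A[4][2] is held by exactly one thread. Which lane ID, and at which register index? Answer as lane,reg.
r=4⇒gr=4,Rb=0  c=2⇒Cb=0,th=1,odd=0
L=4*4+1=17  i=0*4+0*2+0=0

17,0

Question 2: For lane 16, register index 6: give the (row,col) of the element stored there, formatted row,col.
16: g=4,t=0
[6] (4+8,0*2+0+8) = (12,8)

12,8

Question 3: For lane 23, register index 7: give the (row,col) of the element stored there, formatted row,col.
13,15

L=23->gid=23>>2=5, tid=23&3=3
[7]->row 5+8=13  col 3·2+1+8=15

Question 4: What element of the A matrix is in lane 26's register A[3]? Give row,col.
14,5

lane 26->26/4=6, 26 mod 4=2
i=3  r:6+8->14  c:2·2+1+0->5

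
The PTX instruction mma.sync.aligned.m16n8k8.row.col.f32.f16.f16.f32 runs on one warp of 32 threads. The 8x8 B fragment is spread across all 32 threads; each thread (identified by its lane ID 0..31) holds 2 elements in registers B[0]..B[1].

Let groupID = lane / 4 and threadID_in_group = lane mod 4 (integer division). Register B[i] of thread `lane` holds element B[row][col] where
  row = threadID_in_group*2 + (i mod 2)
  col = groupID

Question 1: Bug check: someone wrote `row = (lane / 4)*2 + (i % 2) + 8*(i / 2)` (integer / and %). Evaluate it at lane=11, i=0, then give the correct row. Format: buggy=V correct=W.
buggy=4 correct=6

`(lane / 4)*2 + (i % 2) + 8*(i / 2)`[11,0]=>4
lane 11: grp=2 (11/4), tig=3 (11%4)
i=0: r=3*2+0=6, c=grp=2
row: 4 vs 6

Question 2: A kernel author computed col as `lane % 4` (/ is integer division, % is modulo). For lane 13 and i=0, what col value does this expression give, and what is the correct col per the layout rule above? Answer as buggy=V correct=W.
`lane % 4`[13,0]→1
lane 13→13/4=3, 13 mod 4=1
i=0  r:2·1+0→2  c:3
col: 1 vs 3

buggy=1 correct=3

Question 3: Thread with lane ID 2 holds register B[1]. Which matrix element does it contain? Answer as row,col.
L=2⇒gr=2>>2=0, th=2&3=2
[1]⇒row 2·2+1=5  col gr=0

5,0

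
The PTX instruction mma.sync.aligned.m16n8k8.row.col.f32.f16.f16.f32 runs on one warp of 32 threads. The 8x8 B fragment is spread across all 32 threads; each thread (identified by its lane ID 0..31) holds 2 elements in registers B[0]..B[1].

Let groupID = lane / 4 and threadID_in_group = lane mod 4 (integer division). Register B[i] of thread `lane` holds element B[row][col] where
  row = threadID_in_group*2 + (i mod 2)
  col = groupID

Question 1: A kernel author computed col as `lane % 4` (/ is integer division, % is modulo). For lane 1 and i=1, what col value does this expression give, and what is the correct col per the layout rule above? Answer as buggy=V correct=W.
buggy=1 correct=0

`lane % 4`[1,1]⇒1
1: gr=0,th=1
[1] (1*2+1,0) = (3,0)
col: 1 vs 0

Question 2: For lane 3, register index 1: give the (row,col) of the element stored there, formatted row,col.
lane 3: grp=0 (3/4), tig=3 (3%4)
i=1: r=3*2+1=7, c=grp=0

7,0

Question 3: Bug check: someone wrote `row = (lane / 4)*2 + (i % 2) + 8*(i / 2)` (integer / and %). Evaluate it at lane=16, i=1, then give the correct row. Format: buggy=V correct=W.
`(lane / 4)*2 + (i % 2) + 8*(i / 2)`[16,1]->9
lane 16: gid=4 (16/4), tid=0 (16%4)
i=1: r=0*2+1=1, c=gid=4
row: 9 vs 1

buggy=9 correct=1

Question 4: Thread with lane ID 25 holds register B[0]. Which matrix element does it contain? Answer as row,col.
L=25→G=25>>2=6, T=25&3=1
[0]→row 1·2+0=2  col G=6

2,6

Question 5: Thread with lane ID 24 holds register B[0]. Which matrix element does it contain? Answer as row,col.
lane 24: gid=6 (24/4), tid=0 (24%4)
i=0: r=0*2+0=0, c=gid=6

0,6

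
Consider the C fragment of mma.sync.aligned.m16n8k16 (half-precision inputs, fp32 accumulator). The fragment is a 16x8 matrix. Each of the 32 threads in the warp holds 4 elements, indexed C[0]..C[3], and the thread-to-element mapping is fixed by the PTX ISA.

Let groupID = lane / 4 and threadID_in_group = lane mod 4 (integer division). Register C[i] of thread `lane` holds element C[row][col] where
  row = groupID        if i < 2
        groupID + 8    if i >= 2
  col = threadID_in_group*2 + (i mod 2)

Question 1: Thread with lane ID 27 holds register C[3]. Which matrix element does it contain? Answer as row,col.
14,7

lane 27⇒27/4=6, 27 mod 4=3
i=3  r:6+8⇒14  c:2·3+1⇒7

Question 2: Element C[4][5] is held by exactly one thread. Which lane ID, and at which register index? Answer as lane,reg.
r:4=>grp=4,rB=0  c:5=>tig=2,lo=1
L=4*4+2=18  i=0*2+1=1

18,1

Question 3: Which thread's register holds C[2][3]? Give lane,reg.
r: 2->gid=2,r8=0  c: 3->tid=1,i&1=1
L=2*4+1=9  i=0*2+1=1

9,1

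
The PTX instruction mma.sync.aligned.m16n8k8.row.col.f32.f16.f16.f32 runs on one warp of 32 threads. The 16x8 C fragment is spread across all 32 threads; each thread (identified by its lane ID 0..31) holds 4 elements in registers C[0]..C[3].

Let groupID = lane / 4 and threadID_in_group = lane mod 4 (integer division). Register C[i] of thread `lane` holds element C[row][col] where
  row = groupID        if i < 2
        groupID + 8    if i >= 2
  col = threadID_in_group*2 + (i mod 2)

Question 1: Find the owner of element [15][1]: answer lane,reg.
r=15->g=7,rb=1  c=1->t=0,b0=1
L=7*4+0=28  i=1*2+1=3

28,3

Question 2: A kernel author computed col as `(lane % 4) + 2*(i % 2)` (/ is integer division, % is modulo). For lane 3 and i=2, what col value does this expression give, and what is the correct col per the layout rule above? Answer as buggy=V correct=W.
buggy=3 correct=6

`(lane % 4) + 2*(i % 2)`[3,2]->3
3: g=0,t=3
[2] (0+8,3*2+0) = (8,6)
col: 3 vs 6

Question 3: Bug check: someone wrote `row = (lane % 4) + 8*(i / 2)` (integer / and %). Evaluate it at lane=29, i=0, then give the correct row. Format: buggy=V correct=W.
buggy=1 correct=7

`(lane % 4) + 8*(i / 2)`[29,0]->1
lane 29: gid=7 (29/4), tid=1 (29%4)
i=0: r=7+0=7, c=1*2+0=2
row: 1 vs 7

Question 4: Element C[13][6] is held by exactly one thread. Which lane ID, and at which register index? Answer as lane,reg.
23,2

r=13->g=5,rb=1  c=6->t=3,b0=0
L=5*4+3=23  i=1*2+0=2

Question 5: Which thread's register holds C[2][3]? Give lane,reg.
r=2→G=2,rhi=0  c=3→T=1,p=1
L=2*4+1=9  i=0*2+1=1

9,1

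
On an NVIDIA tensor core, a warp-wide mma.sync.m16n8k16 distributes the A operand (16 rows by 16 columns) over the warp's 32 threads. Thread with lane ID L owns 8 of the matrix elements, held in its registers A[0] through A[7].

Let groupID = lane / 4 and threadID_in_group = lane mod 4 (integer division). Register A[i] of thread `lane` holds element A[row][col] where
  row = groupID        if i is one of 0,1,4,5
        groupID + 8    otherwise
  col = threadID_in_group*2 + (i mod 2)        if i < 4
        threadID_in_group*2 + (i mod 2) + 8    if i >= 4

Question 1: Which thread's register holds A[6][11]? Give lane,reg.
r=6->g=6,rb=0  c=11->cb=1,t=1,b0=1
L=6*4+1=25  i=1*4+0*2+1=5

25,5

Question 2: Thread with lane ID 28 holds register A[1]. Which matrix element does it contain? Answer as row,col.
7,1

L=28=>grp=28>>2=7, tig=28&3=0
[1]=>row 7+0=7  col 0·2+1+0=1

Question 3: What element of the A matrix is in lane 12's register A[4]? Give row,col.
L=12=>grp=12>>2=3, tig=12&3=0
[4]=>row 3+0=3  col 0·2+0+8=8

3,8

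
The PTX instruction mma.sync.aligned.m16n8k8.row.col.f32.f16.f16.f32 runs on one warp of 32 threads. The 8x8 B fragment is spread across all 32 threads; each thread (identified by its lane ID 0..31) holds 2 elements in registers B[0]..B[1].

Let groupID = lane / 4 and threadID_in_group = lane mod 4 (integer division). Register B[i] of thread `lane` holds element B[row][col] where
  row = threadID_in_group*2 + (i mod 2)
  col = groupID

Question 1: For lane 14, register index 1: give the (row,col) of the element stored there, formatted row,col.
lane 14⇒14/4=3, 14 mod 4=2
i=1  r:2·2+1⇒5  c:3

5,3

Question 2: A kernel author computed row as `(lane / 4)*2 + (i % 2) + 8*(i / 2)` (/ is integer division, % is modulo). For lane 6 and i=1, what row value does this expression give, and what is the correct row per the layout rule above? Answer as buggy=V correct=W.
buggy=3 correct=5

`(lane / 4)*2 + (i % 2) + 8*(i / 2)`[6,1]⇒3
L=6⇒gr=6>>2=1, th=6&3=2
[1]⇒row 2·2+1=5  col gr=1
row: 3 vs 5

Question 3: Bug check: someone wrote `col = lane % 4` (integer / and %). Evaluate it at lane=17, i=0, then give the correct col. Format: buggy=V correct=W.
`lane % 4`[17,0]->1
lane 17: gid=4 (17/4), tid=1 (17%4)
i=0: r=1*2+0=2, c=gid=4
col: 1 vs 4

buggy=1 correct=4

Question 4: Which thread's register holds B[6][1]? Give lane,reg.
7,0

c=1⇒gr=1  r=6⇒th=3,odd=0
L=1*4+3=7  i=0=0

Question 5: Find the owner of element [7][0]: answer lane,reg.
3,1

c:0=>grp=0  r:7=>tig=3,lo=1
L=0*4+3=3  i=1=1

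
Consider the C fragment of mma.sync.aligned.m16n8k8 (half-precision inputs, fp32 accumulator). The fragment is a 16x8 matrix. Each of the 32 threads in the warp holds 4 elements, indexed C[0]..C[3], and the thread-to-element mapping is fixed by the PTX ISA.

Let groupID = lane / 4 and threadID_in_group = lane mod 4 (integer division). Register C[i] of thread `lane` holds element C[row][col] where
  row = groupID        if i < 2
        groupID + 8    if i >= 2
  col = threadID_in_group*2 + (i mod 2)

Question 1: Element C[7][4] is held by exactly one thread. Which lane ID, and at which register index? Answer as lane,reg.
30,0

r:7=>grp=7,rB=0  c:4=>tig=2,lo=0
L=7*4+2=30  i=0*2+0=0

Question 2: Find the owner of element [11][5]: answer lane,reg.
14,3

r=11->g=3,rb=1  c=5->t=2,b0=1
L=3*4+2=14  i=1*2+1=3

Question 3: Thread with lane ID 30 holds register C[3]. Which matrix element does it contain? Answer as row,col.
15,5

lane 30: g=7 (30/4), t=2 (30%4)
i=3: r=7+8=15, c=2*2+1=5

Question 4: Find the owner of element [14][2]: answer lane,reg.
r=14->g=6,rb=1  c=2->t=1,b0=0
L=6*4+1=25  i=1*2+0=2

25,2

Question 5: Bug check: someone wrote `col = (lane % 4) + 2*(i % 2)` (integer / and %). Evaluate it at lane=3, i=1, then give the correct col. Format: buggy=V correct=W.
`(lane % 4) + 2*(i % 2)`[3,1]→5
lane 3→3/4=0, 3 mod 4=3
i=1  r:0+0→0  c:2·3+1→7
col: 5 vs 7

buggy=5 correct=7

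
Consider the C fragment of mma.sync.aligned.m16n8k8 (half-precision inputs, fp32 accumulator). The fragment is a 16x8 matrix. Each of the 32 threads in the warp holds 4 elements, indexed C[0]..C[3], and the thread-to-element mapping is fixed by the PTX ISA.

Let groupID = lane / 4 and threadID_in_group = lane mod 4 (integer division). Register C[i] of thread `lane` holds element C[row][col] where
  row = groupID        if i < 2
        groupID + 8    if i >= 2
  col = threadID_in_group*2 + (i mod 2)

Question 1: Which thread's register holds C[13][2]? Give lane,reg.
r: 13->gid=5,r8=1  c: 2->tid=1,i&1=0
L=5*4+1=21  i=1*2+0=2

21,2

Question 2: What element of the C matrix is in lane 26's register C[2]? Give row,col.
L=26=>grp=26>>2=6, tig=26&3=2
[2]=>row 6+8=14  col 2·2+0=4

14,4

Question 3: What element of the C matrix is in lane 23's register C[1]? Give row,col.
5,7

23: gid=5,tid=3
[1] (5+0,3*2+1) = (5,7)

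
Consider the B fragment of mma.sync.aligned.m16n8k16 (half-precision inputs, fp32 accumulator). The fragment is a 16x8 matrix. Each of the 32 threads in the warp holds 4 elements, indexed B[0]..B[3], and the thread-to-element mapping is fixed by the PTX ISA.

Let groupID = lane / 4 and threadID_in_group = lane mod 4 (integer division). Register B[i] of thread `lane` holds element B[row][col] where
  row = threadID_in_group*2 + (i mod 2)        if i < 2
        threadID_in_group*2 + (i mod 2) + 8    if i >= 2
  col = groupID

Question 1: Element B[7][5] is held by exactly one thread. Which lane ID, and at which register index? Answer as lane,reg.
c=5⇒gr=5  r=7⇒Rb=0,th=3,odd=1
L=5*4+3=23  i=0*2+1=1

23,1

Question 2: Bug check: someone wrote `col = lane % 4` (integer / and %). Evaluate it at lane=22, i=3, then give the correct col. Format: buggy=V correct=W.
`lane % 4`[22,3]→2
lane 22→22/4=5, 22 mod 4=2
i=3  r:2·2+1+8→13  c:5
col: 2 vs 5

buggy=2 correct=5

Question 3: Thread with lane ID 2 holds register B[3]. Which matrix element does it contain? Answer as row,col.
lane 2: gid=0 (2/4), tid=2 (2%4)
i=3: r=2*2+1+8=13, c=gid=0

13,0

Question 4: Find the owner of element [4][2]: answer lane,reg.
10,0

c:2=>grp=2  r:4=>rB=0,tig=2,lo=0
L=2*4+2=10  i=0*2+0=0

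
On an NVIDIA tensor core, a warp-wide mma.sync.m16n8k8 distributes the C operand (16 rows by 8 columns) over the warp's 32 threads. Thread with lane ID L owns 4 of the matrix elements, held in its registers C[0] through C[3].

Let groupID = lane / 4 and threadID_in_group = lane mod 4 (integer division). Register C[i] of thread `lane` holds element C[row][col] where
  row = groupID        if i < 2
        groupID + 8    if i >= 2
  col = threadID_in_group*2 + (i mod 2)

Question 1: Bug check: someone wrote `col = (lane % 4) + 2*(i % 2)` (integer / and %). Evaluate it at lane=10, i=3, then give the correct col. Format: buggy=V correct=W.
`(lane % 4) + 2*(i % 2)`[10,3]→4
lane 10: G=2 (10/4), T=2 (10%4)
i=3: r=2+8=10, c=2*2+1=5
col: 4 vs 5

buggy=4 correct=5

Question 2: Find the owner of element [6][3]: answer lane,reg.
25,1

r=6⇒gr=6,Rb=0  c=3⇒th=1,odd=1
L=6*4+1=25  i=0*2+1=1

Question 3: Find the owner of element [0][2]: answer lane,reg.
1,0

r: 0->gid=0,r8=0  c: 2->tid=1,i&1=0
L=0*4+1=1  i=0*2+0=0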